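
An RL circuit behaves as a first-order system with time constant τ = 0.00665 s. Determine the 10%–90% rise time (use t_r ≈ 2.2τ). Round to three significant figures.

t_r ≈ 2.2τ = 0.0146 s.

t_r ≈ 0.0146 s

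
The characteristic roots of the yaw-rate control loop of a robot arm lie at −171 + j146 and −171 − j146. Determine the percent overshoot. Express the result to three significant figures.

With σ = 171, ω_d = 146: ω_n = √(σ²+ω_d²) = 225 rad/s, ζ = σ/ω_n = 0.761.
%OS = 100 e^{−πζ/√(1−ζ²)} with ζ = 0.761 gives 2.52%.

%OS ≈ 2.52%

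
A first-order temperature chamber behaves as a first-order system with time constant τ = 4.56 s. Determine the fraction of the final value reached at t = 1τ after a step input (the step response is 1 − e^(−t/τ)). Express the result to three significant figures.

y/y_∞ ≈ 0.632

y(t)/y_∞ = 1 − e^(−t/τ) = 1 − e^(−1) = 1 − e^(−1.00) = 0.632.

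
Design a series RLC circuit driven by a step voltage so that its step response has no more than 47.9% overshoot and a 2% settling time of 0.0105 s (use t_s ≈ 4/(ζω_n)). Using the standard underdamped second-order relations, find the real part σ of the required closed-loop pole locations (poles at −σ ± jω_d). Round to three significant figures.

The settling-time spec alone fixes σ = ζω_n = 4/t_s = 4/0.0105 = 381.
(Overshoot then fixes ζ = 0.228 and hence ω_d = σ·√(1−ζ²)/ζ = 1630 rad/s.)

σ ≈ 381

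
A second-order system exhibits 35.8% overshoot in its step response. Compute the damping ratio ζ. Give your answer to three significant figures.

Inverting the overshoot relation: ζ = |ln 0.358|/√(π² + ln²0.358) = 0.311.

ζ ≈ 0.311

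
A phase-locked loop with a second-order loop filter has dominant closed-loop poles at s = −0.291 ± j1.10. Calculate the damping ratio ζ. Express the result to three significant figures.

|pole| = ω_n = √(0.291² + 1.10²) = 1.14 rad/s; ζ = cos θ = σ/ω_n = 0.256.

ζ ≈ 0.256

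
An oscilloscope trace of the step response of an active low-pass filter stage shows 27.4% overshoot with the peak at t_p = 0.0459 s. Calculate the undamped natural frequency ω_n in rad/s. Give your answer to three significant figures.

The overshoot fixes ζ = −ln(OS)/√(π²+ln²(OS)) = 0.381.
From t_p = π/ω_d, ω_d = π/0.0459 = 68.4 rad/s, so ω_n = ω_d/√(1−ζ²) = 74.0 rad/s.

ω_n ≈ 74.0 rad/s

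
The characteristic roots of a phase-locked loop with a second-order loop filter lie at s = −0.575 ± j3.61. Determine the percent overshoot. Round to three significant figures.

%OS ≈ 60.6%

The poles are at −σ ± jω_d with σ = 0.575 and ω_d = 3.61, so ω_n = √(σ²+ω_d²) = 3.66 rad/s and ζ = σ/ω_n = 0.157.
Overshoot: exp(−π·0.157/√(1−0.157²)) = 0.606, i.e. 60.6%.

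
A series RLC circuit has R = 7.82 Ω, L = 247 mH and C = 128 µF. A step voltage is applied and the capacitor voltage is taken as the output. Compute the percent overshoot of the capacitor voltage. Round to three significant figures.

%OS ≈ 75.5%

For a series RLC circuit (capacitor voltage as output), ω_n = 1/√(LC) = 1/√(247 mH · 128 µF) = 178 rad/s.
ζ = (R/2)·√(C/L) = (7.82/2)·√(128 µF/247 mH) = 0.0890.
%OS = 100 e^{−πζ/√(1−ζ²)} with ζ = 0.0890 gives 75.5%.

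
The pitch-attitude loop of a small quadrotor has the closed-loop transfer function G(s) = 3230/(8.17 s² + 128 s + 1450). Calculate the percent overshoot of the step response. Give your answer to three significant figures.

%OS ≈ 10.2%

Dividing through by 8.17: denominator becomes s² + 15.67 s + 177.5.
So ω_n = √177.5 = 13.3 rad/s and ζ = 15.67/(2·13.3) = 0.588.
Overshoot: exp(−π·0.588/√(1−0.588²)) = 0.102, i.e. 10.2%.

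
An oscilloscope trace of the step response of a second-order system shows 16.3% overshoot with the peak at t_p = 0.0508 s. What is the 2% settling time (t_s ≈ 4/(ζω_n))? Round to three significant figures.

From the overshoot, ζ = −ln(OS)/√(π²+ln²(OS)) = 0.500.
t_p = π/ω_d ⇒ ω_d = 61.8 rad/s; then ω_n = ω_d/√(1−ζ²) = 71.4 rad/s.
t_s ≈ 4/(ζω_n) = 4/(0.500·71.4) = 0.112 s.

t_s ≈ 0.112 s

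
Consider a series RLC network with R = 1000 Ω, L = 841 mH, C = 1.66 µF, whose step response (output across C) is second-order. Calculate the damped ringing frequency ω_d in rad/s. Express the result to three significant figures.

For a series RLC circuit (capacitor voltage as output), ω_n = 1/√(LC) = 1/√(841 mH · 1.66 µF) = 846 rad/s.
ζ = (R/2)·√(C/L) = (1000/2)·√(1.66 µF/841 mH) = 0.702.
ω_d = ω_n√(1−ζ²) = 602 rad/s.

ω_d ≈ 602 rad/s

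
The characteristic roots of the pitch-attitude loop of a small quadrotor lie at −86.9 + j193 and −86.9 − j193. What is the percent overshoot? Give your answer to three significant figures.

%OS ≈ 24.3%

The poles are at −σ ± jω_d with σ = 86.9 and ω_d = 193, so ω_n = √(σ²+ω_d²) = 212 rad/s and ζ = σ/ω_n = 0.411.
%OS = 100 e^{−πζ/√(1−ζ²)} with ζ = 0.411 gives 24.3%.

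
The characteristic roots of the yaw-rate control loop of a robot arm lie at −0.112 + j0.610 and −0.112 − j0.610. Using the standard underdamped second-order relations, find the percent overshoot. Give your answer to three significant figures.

%OS ≈ 56.2%

With σ = 0.112, ω_d = 0.610: ω_n = √(σ²+ω_d²) = 0.620 rad/s, ζ = σ/ω_n = 0.181.
%OS = 100 e^{−πζ/√(1−ζ²)} with ζ = 0.181 gives 56.2%.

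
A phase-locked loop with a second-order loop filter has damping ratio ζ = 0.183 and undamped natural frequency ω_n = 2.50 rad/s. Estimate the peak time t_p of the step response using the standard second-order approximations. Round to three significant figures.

t_p ≈ 1.28 s

The damped frequency is ω_d = ω_n√(1−ζ²) = 2.50·√(1−0.0335) = 2.46 rad/s.
Peak time t_p = π/ω_d = π/2.46 = 1.28 s.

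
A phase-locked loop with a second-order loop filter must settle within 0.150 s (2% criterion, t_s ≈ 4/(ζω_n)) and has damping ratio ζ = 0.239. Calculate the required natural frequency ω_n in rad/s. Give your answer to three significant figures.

Rearranging t_s ≈ 4/(ζω_n) gives ω_n = 4/(ζ·t_s) = 4/(0.239 × 0.150) = 112 rad/s.

ω_n ≈ 112 rad/s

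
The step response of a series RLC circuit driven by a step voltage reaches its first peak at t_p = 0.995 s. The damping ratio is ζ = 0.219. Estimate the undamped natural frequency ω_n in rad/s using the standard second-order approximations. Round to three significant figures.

ω_n ≈ 3.24 rad/s

Peak time t_p = π/ω_d, so ω_d = π/t_p = π/0.995 = 3.16 rad/s.
ω_n = ω_d/√(1−ζ²) = 3.16/√0.952 = 3.24 rad/s.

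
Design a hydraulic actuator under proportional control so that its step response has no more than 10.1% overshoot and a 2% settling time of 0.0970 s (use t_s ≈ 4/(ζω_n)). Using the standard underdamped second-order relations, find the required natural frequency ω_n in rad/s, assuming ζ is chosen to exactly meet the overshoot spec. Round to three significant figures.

ω_n ≈ 70.0 rad/s

ζ = −ln(OS)/√(π² + (ln OS)²). With OS = 0.101, ln OS = −2.293 and ζ = 2.293/3.889 = 0.589.
Then ω_n = 4/(ζ t_s) = 4/(0.589 × 0.0970) = 70.0 rad/s.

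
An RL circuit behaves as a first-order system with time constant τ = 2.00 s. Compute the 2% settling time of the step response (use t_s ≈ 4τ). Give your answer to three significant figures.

t_s ≈ 8.00 s

t_s ≈ 4τ = 8.00 s.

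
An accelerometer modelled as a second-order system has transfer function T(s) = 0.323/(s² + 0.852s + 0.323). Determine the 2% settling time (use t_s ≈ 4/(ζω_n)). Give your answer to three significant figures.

t_s ≈ 9.39 s

ω_n = √0.323 = 0.568 rad/s; ζ = 0.852/(2·0.568) = 0.750.
t_s ≈ 4/(ζω_n) = 4/(0.750·0.568) = 9.39 s.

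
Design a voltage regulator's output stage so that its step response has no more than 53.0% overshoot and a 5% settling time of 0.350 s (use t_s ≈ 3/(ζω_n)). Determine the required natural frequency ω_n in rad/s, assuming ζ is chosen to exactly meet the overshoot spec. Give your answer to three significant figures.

From %OS = 100·exp(−πζ/√(1−ζ²)), invert to get ζ = −ln(OS)/√(π² + ln²(OS)) with OS = 0.530.
−ln 0.530 = 0.6349, so ζ = 0.6349/√(π² + 0.4031) = 0.198.
Then ω_n = 3/(ζ t_s) = 3/(0.198 × 0.350) = 43.3 rad/s.

ω_n ≈ 43.3 rad/s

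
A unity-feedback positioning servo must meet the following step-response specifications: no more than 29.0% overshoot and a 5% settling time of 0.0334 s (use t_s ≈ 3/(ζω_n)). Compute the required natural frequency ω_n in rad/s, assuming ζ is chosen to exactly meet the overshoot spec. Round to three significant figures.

ζ = −ln(OS)/√(π² + (ln OS)²). With OS = 0.290, ln OS = −1.238 and ζ = 1.238/3.377 = 0.367.
From t_s ≈ 3/(ζω_n): ω_n = 3/(ζ·t_s) = 3/(0.367·0.0334) = 245 rad/s.

ω_n ≈ 245 rad/s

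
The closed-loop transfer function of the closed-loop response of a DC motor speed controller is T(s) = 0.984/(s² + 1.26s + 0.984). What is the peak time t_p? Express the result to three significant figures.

ω_n = √0.984 = 0.992 rad/s; ζ = 1.26/(2·0.992) = 0.635.
The damped frequency ω_d = ω_n√(1−ζ²) = 0.766 rad/s. Then t_p = π/ω_d = 4.10 s.

t_p ≈ 4.10 s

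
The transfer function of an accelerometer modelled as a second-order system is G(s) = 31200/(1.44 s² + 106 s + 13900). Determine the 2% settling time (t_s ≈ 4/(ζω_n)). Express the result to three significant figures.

t_s ≈ 0.109 s

Dividing through by 1.44: denominator becomes s² + 73.61 s + 9653.
So ω_n = √9653 = 98.2 rad/s and ζ = 73.61/(2·98.2) = 0.375.
t_s ≈ 4/(ζω_n) = 0.109 s.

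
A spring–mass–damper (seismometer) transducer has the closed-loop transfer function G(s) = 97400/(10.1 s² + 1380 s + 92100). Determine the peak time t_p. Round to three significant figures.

t_p ≈ 0.0471 s

Dividing through by 10.1: denominator becomes s² + 136.6 s + 9119.
So ω_n = √9119 = 95.5 rad/s and ζ = 136.6/(2·95.5) = 0.715.
ω_d = 95.5·√(1 − 0.715²) = 66.7 rad/s. t_p = π/ω_d = 0.0471 s.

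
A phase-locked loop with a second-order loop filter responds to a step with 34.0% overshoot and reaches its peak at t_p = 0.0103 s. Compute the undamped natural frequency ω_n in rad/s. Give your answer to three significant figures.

The overshoot fixes ζ = −ln(OS)/√(π²+ln²(OS)) = 0.325.
From t_p = π/ω_d, ω_d = π/0.0103 = 305 rad/s, so ω_n = ω_d/√(1−ζ²) = 322 rad/s.

ω_n ≈ 322 rad/s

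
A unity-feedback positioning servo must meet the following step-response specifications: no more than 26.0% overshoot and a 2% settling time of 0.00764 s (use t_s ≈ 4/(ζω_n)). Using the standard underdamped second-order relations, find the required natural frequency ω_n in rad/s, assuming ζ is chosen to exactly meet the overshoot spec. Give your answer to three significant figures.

ω_n ≈ 1330 rad/s

From %OS = 100·exp(−πζ/√(1−ζ²)), invert to get ζ = −ln(OS)/√(π² + ln²(OS)) with OS = 0.260.
−ln 0.260 = 1.347, so ζ = 1.347/√(π² + 1.815) = 0.394.
Then ω_n = 4/(ζ t_s) = 4/(0.394 × 0.00764) = 1330 rad/s.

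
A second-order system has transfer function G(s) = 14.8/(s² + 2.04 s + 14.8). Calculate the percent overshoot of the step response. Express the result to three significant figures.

ω_n = √14.8 = 3.85 rad/s; ζ = 2.04/(2·3.85) = 0.265.
%OS = 100·exp(−πζ/√(1−ζ²)) = 42.2%.

%OS ≈ 42.2%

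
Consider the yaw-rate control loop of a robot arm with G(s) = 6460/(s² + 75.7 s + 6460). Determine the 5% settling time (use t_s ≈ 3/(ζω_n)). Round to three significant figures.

Comparing the denominator to s² + 2ζω_n s + ω_n²: ω_n = √6460 = 80.4 rad/s, and 2ζω_n = 75.7 so ζ = 75.7/(2·80.4) = 0.471.
t_s ≈ 3/(ζω_n) = 3/(0.471·80.4) = 0.0793 s.

t_s ≈ 0.0793 s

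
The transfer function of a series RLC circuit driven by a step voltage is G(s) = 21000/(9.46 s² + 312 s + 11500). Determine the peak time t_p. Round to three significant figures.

Dividing through by 9.46: denominator becomes s² + 32.98 s + 1216.
So ω_n = √1216 = 34.9 rad/s and ζ = 32.98/(2·34.9) = 0.473.
ω_d = ω_n√(1−ζ²) = 30.7 rad/s. t_p = π/ω_d = 0.102 s.

t_p ≈ 0.102 s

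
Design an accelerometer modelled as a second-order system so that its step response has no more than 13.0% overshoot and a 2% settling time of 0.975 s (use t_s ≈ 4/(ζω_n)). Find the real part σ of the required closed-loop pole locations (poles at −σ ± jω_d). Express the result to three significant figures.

σ ≈ 4.10

The settling-time spec alone fixes σ = ζω_n = 4/t_s = 4/0.975 = 4.10.
(Overshoot then fixes ζ = 0.545 and hence ω_d = σ·√(1−ζ²)/ζ = 6.32 rad/s.)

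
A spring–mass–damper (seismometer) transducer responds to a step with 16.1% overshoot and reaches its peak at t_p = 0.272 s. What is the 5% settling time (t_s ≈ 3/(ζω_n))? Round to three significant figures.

t_s ≈ 0.447 s

From the overshoot, ζ = −ln(OS)/√(π²+ln²(OS)) = 0.503.
t_p = π/ω_d ⇒ ω_d = 11.5 rad/s; then ω_n = ω_d/√(1−ζ²) = 13.4 rad/s.
t_s ≈ 3/(ζω_n) = 3/(0.503·13.4) = 0.447 s.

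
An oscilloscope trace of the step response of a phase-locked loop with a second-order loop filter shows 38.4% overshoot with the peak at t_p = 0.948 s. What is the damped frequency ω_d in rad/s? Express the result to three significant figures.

ω_d ≈ 3.31 rad/s

t_p = π/ω_d, so ω_d = π/0.948 = 3.31 rad/s.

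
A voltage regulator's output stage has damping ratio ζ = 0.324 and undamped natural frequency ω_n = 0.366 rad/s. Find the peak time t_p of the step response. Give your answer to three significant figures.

t_p ≈ 9.07 s

The damped frequency is ω_d = ω_n√(1−ζ²) = 0.366·√(1−0.105) = 0.346 rad/s.
Peak time t_p = π/ω_d = π/0.346 = 9.07 s.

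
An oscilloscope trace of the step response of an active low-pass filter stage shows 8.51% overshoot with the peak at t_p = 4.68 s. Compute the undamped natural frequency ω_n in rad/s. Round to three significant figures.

ζ from %OS: ζ = |ln 0.0851|/√(π²+ln²0.0851) = 0.617.
From t_p = π/ω_d, ω_d = π/4.68 = 0.671 rad/s, so ω_n = ω_d/√(1−ζ²) = 0.853 rad/s.

ω_n ≈ 0.853 rad/s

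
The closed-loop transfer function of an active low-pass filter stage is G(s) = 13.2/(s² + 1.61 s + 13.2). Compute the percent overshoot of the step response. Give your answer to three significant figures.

Matching coefficients with s² + 2ζω_n s + ω_n² gives ω_n² = 13.2 ⇒ ω_n = 3.63 rad/s, and ζ = 1.61/(2ω_n) = 0.222.
%OS = 100·exp(−πζ/√(1−ζ²)) = 49.0%.

%OS ≈ 49.0%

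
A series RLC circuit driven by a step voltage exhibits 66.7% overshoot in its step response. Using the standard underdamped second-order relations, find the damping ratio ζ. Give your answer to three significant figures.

From %OS = 100·exp(−πζ/√(1−ζ²)), invert to get ζ = −ln(OS)/√(π² + ln²(OS)) with OS = 0.667.
−ln 0.667 = 0.4050, so ζ = 0.4050/√(π² + 0.1640) = 0.128.

ζ ≈ 0.128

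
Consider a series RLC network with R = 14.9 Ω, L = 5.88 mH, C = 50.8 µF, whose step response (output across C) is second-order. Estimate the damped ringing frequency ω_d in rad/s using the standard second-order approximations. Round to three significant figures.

ω_d ≈ 1320 rad/s

For a series RLC circuit (capacitor voltage as output), ω_n = 1/√(LC) = 1/√(5.88 mH · 50.8 µF) = 1830 rad/s.
ζ = (R/2)·√(C/L) = (14.9/2)·√(50.8 µF/5.88 mH) = 0.692.
ω_d = 1830·√(1 − 0.692²) = 1320 rad/s.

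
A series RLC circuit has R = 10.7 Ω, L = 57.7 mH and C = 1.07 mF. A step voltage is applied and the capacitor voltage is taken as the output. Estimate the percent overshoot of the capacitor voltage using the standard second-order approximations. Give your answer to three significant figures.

For a series RLC circuit (capacitor voltage as output), ω_n = 1/√(LC) = 1/√(57.7 mH · 1.07 mF) = 127 rad/s.
ζ = (R/2)·√(C/L) = (10.7/2)·√(1.07 mF/57.7 mH) = 0.729.
%OS = 100 e^{−πζ/√(1−ζ²)} with ζ = 0.729 gives 3.54%.

%OS ≈ 3.54%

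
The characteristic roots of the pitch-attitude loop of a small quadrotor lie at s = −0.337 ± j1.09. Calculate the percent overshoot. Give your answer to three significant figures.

|pole| = ω_n = √(0.337² + 1.09²) = 1.14 rad/s; ζ = cos θ = σ/ω_n = 0.295.
Overshoot: exp(−π·0.295/√(1−0.295²)) = 0.379, i.e. 37.9%.

%OS ≈ 37.9%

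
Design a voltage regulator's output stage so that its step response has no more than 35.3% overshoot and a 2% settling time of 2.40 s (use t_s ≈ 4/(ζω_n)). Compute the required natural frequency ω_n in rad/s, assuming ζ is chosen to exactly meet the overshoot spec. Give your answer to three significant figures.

ζ = −ln(OS)/√(π² + (ln OS)²). With OS = 0.353, ln OS = −1.041 and ζ = 1.041/3.310 = 0.315.
From t_s ≈ 4/(ζω_n): ω_n = 4/(ζ·t_s) = 4/(0.315·2.40) = 5.30 rad/s.

ω_n ≈ 5.30 rad/s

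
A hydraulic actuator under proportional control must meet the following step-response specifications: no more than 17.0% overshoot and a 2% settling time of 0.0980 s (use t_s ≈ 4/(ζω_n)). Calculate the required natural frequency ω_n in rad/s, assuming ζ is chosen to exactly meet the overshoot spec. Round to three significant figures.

ζ = −ln(OS)/√(π² + (ln OS)²). With OS = 0.170, ln OS = −1.772 and ζ = 1.772/3.607 = 0.491.
Then ω_n = 4/(ζ t_s) = 4/(0.491 × 0.0980) = 83.1 rad/s.

ω_n ≈ 83.1 rad/s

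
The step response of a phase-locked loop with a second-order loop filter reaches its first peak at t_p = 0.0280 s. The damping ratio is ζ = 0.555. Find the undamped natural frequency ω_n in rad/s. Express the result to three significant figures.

Peak time t_p = π/ω_d, so ω_d = π/t_p = π/0.0280 = 112 rad/s.
ω_n = ω_d/√(1−ζ²) = 112/√0.692 = 135 rad/s.

ω_n ≈ 135 rad/s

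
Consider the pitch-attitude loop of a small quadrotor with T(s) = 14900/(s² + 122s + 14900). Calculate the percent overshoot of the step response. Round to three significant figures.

Comparing the denominator to s² + 2ζω_n s + ω_n²: ω_n = √14900 = 122 rad/s, and 2ζω_n = 122 so ζ = 122/(2·122) = 0.500.
Overshoot: exp(−π·0.500/√(1−0.500²)) = 0.163, i.e. 16.3%.

%OS ≈ 16.3%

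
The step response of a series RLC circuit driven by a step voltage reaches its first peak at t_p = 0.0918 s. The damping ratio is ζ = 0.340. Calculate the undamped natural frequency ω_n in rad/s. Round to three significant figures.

Peak time t_p = π/ω_d, so ω_d = π/t_p = π/0.0918 = 34.2 rad/s.
ω_n = ω_d/√(1−ζ²) = 34.2/√0.884 = 36.4 rad/s.

ω_n ≈ 36.4 rad/s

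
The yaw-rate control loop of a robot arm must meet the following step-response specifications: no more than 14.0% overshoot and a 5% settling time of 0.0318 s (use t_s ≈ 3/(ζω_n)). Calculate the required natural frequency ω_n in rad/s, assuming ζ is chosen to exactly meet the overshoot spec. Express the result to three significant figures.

Inverting the overshoot relation: ζ = |ln 0.140|/√(π² + ln²0.140) = 0.531.
Then ω_n = 3/(ζ t_s) = 3/(0.531 × 0.0318) = 178 rad/s.

ω_n ≈ 178 rad/s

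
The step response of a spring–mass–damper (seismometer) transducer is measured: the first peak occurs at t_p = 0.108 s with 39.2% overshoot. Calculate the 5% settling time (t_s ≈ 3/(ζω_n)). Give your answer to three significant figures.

t_s ≈ 0.346 s

The overshoot fixes ζ = −ln(OS)/√(π²+ln²(OS)) = 0.286.
From t_p = π/ω_d, ω_d = π/0.108 = 29.1 rad/s, so ω_n = ω_d/√(1−ζ²) = 30.4 rad/s.
t_s ≈ 3/(ζω_n) = 3/(0.286·30.4) = 0.346 s.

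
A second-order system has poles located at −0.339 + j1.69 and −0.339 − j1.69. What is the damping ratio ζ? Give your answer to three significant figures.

With σ = 0.339, ω_d = 1.69: ω_n = √(σ²+ω_d²) = 1.72 rad/s, ζ = σ/ω_n = 0.197.

ζ ≈ 0.197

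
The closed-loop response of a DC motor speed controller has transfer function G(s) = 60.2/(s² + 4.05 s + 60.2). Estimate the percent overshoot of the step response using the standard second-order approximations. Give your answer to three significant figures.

%OS ≈ 42.8%

Matching coefficients with s² + 2ζω_n s + ω_n² gives ω_n² = 60.2 ⇒ ω_n = 7.76 rad/s, and ζ = 4.05/(2ω_n) = 0.261.
%OS = 100·exp(−πζ/√(1−ζ²)) = 42.8%.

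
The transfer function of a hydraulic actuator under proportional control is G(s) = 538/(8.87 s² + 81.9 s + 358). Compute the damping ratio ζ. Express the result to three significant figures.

ζ ≈ 0.727

Dividing through by 8.87: denominator becomes s² + 9.233 s + 40.36.
So ω_n = √40.36 = 6.35 rad/s and ζ = 9.233/(2·6.35) = 0.727.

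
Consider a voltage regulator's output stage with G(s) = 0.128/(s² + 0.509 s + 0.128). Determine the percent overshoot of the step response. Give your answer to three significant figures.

%OS ≈ 4.16%

Matching coefficients with s² + 2ζω_n s + ω_n² gives ω_n² = 0.128 ⇒ ω_n = 0.358 rad/s, and ζ = 0.509/(2ω_n) = 0.711.
%OS = 100·exp(−πζ/√(1−ζ²)) = 4.16%.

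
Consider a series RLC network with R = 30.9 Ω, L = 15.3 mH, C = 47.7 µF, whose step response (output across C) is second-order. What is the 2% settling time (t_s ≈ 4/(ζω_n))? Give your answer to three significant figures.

For a series RLC circuit (capacitor voltage as output), ω_n = 1/√(LC) = 1/√(15.3 mH · 47.7 µF) = 1170 rad/s.
ζ = (R/2)·√(C/L) = (30.9/2)·√(47.7 µF/15.3 mH) = 0.863.
t_s ≈ 4/(ζω_n) = 0.00396 s.

t_s ≈ 0.00396 s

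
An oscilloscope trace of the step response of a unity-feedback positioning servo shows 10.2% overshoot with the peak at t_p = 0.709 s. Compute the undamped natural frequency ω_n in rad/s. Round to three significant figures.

ω_n ≈ 5.48 rad/s

ζ from %OS: ζ = |ln 0.102|/√(π²+ln²0.102) = 0.588.
From t_p = π/ω_d, ω_d = π/0.709 = 4.43 rad/s, so ω_n = ω_d/√(1−ζ²) = 5.48 rad/s.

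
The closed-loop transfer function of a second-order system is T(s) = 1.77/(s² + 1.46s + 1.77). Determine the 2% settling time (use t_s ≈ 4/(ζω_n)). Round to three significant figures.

Matching coefficients with s² + 2ζω_n s + ω_n² gives ω_n² = 1.77 ⇒ ω_n = 1.33 rad/s, and ζ = 1.46/(2ω_n) = 0.549.
t_s ≈ 4/(ζω_n) = 4/(0.549·1.33) = 5.48 s.

t_s ≈ 5.48 s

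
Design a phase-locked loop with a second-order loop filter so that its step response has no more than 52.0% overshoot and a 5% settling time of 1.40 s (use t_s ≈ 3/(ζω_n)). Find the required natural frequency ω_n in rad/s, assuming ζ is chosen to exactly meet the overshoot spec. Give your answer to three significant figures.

From %OS = 100·exp(−πζ/√(1−ζ²)), invert to get ζ = −ln(OS)/√(π² + ln²(OS)) with OS = 0.520.
−ln 0.520 = 0.6539, so ζ = 0.6539/√(π² + 0.4276) = 0.204.
Then ω_n = 3/(ζ t_s) = 3/(0.204 × 1.40) = 10.5 rad/s.

ω_n ≈ 10.5 rad/s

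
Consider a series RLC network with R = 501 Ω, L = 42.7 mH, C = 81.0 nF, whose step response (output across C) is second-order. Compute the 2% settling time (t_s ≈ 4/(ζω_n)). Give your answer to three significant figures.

t_s ≈ 0.000682 s

For a series RLC circuit (capacitor voltage as output), ω_n = 1/√(LC) = 1/√(42.7 mH · 81.0 nF) = 17000 rad/s.
ζ = (R/2)·√(C/L) = (501/2)·√(81.0 nF/42.7 mH) = 0.345.
t_s ≈ 4/(ζω_n) = 0.000682 s.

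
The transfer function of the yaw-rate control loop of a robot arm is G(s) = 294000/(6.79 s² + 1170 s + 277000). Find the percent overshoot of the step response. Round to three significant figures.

Dividing through by 6.79: denominator becomes s² + 172.3 s + 40800.
So ω_n = √40800 = 202 rad/s and ζ = 172.3/(2·202) = 0.427.
%OS = 100·exp(−πζ/√(1−ζ²)) = 22.7%.

%OS ≈ 22.7%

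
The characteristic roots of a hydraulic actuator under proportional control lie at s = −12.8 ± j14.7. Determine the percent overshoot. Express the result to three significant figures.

The poles are at −σ ± jω_d with σ = 12.8 and ω_d = 14.7, so ω_n = √(σ²+ω_d²) = 19.5 rad/s and ζ = σ/ω_n = 0.657.
Overshoot: exp(−π·0.657/√(1−0.657²)) = 0.0649, i.e. 6.49%.

%OS ≈ 6.49%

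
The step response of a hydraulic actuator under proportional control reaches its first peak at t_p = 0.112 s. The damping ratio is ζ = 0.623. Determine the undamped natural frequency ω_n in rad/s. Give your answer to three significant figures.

ω_n ≈ 35.9 rad/s

Peak time t_p = π/ω_d, so ω_d = π/t_p = π/0.112 = 28.0 rad/s.
ω_n = ω_d/√(1−ζ²) = 28.0/√0.612 = 35.9 rad/s.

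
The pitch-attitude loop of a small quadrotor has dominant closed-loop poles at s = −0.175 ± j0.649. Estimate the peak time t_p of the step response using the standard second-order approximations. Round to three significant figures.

t_p = π/ω_d with ω_d = 0.649 (the imaginary part), so t_p = 4.84 s.

t_p ≈ 4.84 s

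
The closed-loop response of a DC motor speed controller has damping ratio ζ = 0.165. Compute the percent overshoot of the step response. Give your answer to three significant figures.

%OS ≈ 59.1%

For an underdamped second-order system, %OS = 100·exp(−πζ/√(1−ζ²)).
πζ/√(1−ζ²) = π·0.165/√(1−0.0272) = 0.5256, so %OS = 100·e^(−0.5256) = 59.1%.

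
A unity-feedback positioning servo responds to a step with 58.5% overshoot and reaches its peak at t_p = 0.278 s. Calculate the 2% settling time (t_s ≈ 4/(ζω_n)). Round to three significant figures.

t_s ≈ 2.07 s

From the overshoot, ζ = −ln(OS)/√(π²+ln²(OS)) = 0.168.
t_p = π/ω_d ⇒ ω_d = 11.3 rad/s; then ω_n = ω_d/√(1−ζ²) = 11.5 rad/s.
t_s ≈ 4/(ζω_n) = 4/(0.168·11.5) = 2.07 s.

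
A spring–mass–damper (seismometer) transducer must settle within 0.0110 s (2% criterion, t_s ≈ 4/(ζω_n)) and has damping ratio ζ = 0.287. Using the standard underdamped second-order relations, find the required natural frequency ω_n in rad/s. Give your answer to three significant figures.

Rearranging t_s ≈ 4/(ζω_n) gives ω_n = 4/(ζ·t_s) = 4/(0.287 × 0.0110) = 1270 rad/s.

ω_n ≈ 1270 rad/s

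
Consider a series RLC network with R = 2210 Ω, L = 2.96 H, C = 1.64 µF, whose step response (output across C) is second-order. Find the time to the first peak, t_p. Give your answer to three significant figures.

t_p ≈ 0.0122 s

For a series RLC circuit (capacitor voltage as output), ω_n = 1/√(LC) = 1/√(2.96 H · 1.64 µF) = 454 rad/s.
ζ = (R/2)·√(C/L) = (2210/2)·√(1.64 µF/2.96 H) = 0.823.
The damped frequency ω_d = ω_n√(1−ζ²) = 258 rad/s. t_p = π/ω_d = 0.0122 s.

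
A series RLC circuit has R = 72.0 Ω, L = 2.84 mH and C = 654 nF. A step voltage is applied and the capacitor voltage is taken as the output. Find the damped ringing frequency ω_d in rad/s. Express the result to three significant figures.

ω_d ≈ 19400 rad/s

For a series RLC circuit (capacitor voltage as output), ω_n = 1/√(LC) = 1/√(2.84 mH · 654 nF) = 23200 rad/s.
ζ = (R/2)·√(C/L) = (72.0/2)·√(654 nF/2.84 mH) = 0.546.
ω_d = ω_n√(1−ζ²) = 19400 rad/s.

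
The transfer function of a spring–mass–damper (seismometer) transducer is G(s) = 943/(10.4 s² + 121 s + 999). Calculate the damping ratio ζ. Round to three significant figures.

Dividing through by 10.4: denominator becomes s² + 11.63 s + 96.06.
So ω_n = √96.06 = 9.80 rad/s and ζ = 11.63/(2·9.80) = 0.594.

ζ ≈ 0.594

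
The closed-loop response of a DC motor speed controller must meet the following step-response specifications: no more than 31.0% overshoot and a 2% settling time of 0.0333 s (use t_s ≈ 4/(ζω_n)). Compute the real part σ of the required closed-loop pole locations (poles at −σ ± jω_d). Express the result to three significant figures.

σ ≈ 120

The settling-time spec alone fixes σ = ζω_n = 4/t_s = 4/0.0333 = 120.
(Overshoot then fixes ζ = 0.349 and hence ω_d = σ·√(1−ζ²)/ζ = 322 rad/s.)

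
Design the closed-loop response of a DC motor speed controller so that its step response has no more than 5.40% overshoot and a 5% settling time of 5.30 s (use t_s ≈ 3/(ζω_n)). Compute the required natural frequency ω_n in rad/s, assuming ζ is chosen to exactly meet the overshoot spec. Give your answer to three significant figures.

ω_n ≈ 0.832 rad/s

From %OS = 100·exp(−πζ/√(1−ζ²)), invert to get ζ = −ln(OS)/√(π² + ln²(OS)) with OS = 0.0540.
−ln 0.0540 = 2.919, so ζ = 2.919/√(π² + 8.519) = 0.681.
From t_s ≈ 3/(ζω_n): ω_n = 3/(ζ·t_s) = 3/(0.681·5.30) = 0.832 rad/s.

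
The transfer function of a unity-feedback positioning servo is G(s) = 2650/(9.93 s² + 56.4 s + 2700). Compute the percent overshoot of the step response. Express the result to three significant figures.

%OS ≈ 57.7%

Dividing through by 9.93: denominator becomes s² + 5.680 s + 271.9.
So ω_n = √271.9 = 16.5 rad/s and ζ = 5.680/(2·16.5) = 0.172.
%OS = 100 e^{−πζ/√(1−ζ²)} with ζ = 0.172 gives 57.7%.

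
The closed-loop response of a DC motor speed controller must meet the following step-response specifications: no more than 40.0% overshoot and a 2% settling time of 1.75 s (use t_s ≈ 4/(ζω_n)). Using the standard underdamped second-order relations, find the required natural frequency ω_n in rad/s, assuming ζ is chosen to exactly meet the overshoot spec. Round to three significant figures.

From %OS = 100·exp(−πζ/√(1−ζ²)), invert to get ζ = −ln(OS)/√(π² + ln²(OS)) with OS = 0.400.
−ln 0.400 = 0.9163, so ζ = 0.9163/√(π² + 0.8396) = 0.280.
Then ω_n = 4/(ζ t_s) = 4/(0.280 × 1.75) = 8.16 rad/s.

ω_n ≈ 8.16 rad/s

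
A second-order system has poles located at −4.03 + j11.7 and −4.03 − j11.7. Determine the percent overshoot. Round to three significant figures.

|pole| = ω_n = √(4.03² + 11.7²) = 12.4 rad/s; ζ = cos θ = σ/ω_n = 0.326.
Overshoot: exp(−π·0.326/√(1−0.326²)) = 0.339, i.e. 33.9%.

%OS ≈ 33.9%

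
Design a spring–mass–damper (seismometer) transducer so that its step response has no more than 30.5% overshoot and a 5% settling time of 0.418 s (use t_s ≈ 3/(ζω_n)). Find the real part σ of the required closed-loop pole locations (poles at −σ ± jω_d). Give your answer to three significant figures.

σ ≈ 7.18

The settling-time spec alone fixes σ = ζω_n = 3/t_s = 3/0.418 = 7.18.
(Overshoot then fixes ζ = 0.354 and hence ω_d = σ·√(1−ζ²)/ζ = 19.0 rad/s.)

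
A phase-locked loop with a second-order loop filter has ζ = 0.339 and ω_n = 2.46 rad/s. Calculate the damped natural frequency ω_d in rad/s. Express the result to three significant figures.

ω_d = ω_n√(1−ζ²) = 2.46·√0.885 = 2.31 rad/s.

ω_d ≈ 2.31 rad/s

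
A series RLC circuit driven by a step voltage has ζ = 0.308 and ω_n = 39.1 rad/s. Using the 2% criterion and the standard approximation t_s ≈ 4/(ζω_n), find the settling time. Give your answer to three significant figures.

t_s ≈ 0.332 s

t_s ≈ 4/(ζω_n) = 4/(0.308 × 39.1) = 0.332 s.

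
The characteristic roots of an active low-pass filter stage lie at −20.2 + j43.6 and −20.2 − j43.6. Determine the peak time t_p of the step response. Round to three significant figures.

t_p = π/ω_d with ω_d = 43.6 (the imaginary part), so t_p = 0.0721 s.

t_p ≈ 0.0721 s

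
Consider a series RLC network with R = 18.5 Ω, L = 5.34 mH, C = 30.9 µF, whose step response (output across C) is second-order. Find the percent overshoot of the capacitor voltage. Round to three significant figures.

For a series RLC circuit (capacitor voltage as output), ω_n = 1/√(LC) = 1/√(5.34 mH · 30.9 µF) = 2460 rad/s.
ζ = (R/2)·√(C/L) = (18.5/2)·√(30.9 µF/5.34 mH) = 0.704.
Overshoot: exp(−π·0.704/√(1−0.704²)) = 0.0446, i.e. 4.46%.

%OS ≈ 4.46%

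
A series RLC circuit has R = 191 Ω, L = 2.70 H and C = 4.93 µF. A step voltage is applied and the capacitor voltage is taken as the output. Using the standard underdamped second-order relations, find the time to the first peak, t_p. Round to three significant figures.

For a series RLC circuit (capacitor voltage as output), ω_n = 1/√(LC) = 1/√(2.70 H · 4.93 µF) = 274 rad/s.
ζ = (R/2)·√(C/L) = (191/2)·√(4.93 µF/2.70 H) = 0.129.
ω_d = ω_n√(1−ζ²) = 272 rad/s. t_p = π/ω_d = 0.0116 s.

t_p ≈ 0.0116 s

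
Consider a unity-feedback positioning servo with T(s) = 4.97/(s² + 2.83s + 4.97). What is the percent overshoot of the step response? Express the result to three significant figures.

%OS ≈ 7.57%

ω_n = √4.97 = 2.23 rad/s; ζ = 2.83/(2·2.23) = 0.635.
Overshoot: exp(−π·0.635/√(1−0.635²)) = 0.0757, i.e. 7.57%.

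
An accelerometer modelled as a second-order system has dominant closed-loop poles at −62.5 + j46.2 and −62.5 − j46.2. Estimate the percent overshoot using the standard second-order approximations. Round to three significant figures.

|pole| = ω_n = √(62.5² + 46.2²) = 77.7 rad/s; ζ = cos θ = σ/ω_n = 0.804.
Overshoot: exp(−π·0.804/√(1−0.804²)) = 0.0143, i.e. 1.43%.

%OS ≈ 1.43%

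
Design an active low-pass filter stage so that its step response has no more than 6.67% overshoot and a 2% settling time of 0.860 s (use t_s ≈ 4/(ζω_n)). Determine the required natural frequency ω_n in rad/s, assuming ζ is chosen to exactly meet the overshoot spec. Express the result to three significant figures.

ζ = −ln(OS)/√(π² + (ln OS)²). With OS = 0.0667, ln OS = −2.708 and ζ = 2.708/4.147 = 0.653.
From t_s ≈ 4/(ζω_n): ω_n = 4/(ζ·t_s) = 4/(0.653·0.860) = 7.12 rad/s.

ω_n ≈ 7.12 rad/s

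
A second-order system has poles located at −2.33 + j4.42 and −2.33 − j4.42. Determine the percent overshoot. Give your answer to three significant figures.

%OS ≈ 19.1%

|pole| = ω_n = √(2.33² + 4.42²) = 5.00 rad/s; ζ = cos θ = σ/ω_n = 0.466.
%OS = 100·exp(−πζ/√(1−ζ²)) = 19.1%.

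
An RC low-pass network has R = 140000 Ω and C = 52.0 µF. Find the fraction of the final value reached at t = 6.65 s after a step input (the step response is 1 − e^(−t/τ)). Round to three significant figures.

y/y_∞ ≈ 0.599

τ = RC = 140000 × 52.0 µF = 7.28 s.
y(t)/y_∞ = 1 − e^(−t/τ) = 1 − e^(−6.65/7.28) = 1 − e^(−0.913) = 0.599.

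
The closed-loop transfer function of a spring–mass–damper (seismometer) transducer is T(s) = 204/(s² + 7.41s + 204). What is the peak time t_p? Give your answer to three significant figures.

t_p ≈ 0.228 s

Matching coefficients with s² + 2ζω_n s + ω_n² gives ω_n² = 204 ⇒ ω_n = 14.3 rad/s, and ζ = 7.41/(2ω_n) = 0.259.
The damped frequency ω_d = ω_n√(1−ζ²) = 13.8 rad/s. Then t_p = π/ω_d = 0.228 s.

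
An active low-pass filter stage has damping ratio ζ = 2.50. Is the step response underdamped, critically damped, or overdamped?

overdamped

Since ζ = 2.50 > 1, the system is overdamped.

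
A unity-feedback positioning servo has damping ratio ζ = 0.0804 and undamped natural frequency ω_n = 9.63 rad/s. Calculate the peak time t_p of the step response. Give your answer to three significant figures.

The damped frequency is ω_d = ω_n√(1−ζ²) = 9.63·√(1−0.00646) = 9.60 rad/s.
Peak time t_p = π/ω_d = π/9.60 = 0.327 s.

t_p ≈ 0.327 s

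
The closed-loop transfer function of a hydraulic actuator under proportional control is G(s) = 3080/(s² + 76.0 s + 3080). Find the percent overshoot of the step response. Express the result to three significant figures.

ω_n = √3080 = 55.5 rad/s; ζ = 76.0/(2·55.5) = 0.685.
Overshoot: exp(−π·0.685/√(1−0.685²)) = 0.0523, i.e. 5.23%.

%OS ≈ 5.23%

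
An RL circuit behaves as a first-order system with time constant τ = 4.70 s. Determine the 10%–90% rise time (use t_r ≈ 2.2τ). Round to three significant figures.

t_r ≈ 2.2τ = 10.3 s.

t_r ≈ 10.3 s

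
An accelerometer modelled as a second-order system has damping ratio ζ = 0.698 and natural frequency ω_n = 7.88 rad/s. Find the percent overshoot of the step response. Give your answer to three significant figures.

%OS ≈ 4.68%

For an underdamped second-order system, %OS = 100·exp(−πζ/√(1−ζ²)).
πζ/√(1−ζ²) = π·0.698/√(1−0.487) = 3.062, so %OS = 100·e^(−3.062) = 4.68%.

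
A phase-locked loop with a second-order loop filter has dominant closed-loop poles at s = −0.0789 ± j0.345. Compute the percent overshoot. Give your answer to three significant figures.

%OS ≈ 48.7%

|pole| = ω_n = √(0.0789² + 0.345²) = 0.354 rad/s; ζ = cos θ = σ/ω_n = 0.223.
%OS = 100·exp(−πζ/√(1−ζ²)) = 48.7%.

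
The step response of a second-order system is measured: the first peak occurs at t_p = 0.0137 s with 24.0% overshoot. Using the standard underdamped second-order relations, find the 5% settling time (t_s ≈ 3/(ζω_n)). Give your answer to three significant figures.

t_s ≈ 0.0288 s

From the overshoot, ζ = −ln(OS)/√(π²+ln²(OS)) = 0.414.
From t_p = π/ω_d, ω_d = π/0.0137 = 229 rad/s, so ω_n = ω_d/√(1−ζ²) = 252 rad/s.
t_s ≈ 3/(ζω_n) = 3/(0.414·252) = 0.0288 s.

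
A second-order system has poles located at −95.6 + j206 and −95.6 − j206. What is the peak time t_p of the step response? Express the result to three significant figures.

t_p = π/ω_d with ω_d = 206 (the imaginary part), so t_p = 0.0153 s.

t_p ≈ 0.0153 s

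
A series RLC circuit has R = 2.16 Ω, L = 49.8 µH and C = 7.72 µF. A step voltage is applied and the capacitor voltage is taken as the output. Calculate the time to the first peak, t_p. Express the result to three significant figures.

For a series RLC circuit (capacitor voltage as output), ω_n = 1/√(LC) = 1/√(49.8 µH · 7.72 µF) = 51000 rad/s.
ζ = (R/2)·√(C/L) = (2.16/2)·√(7.72 µF/49.8 µH) = 0.425.
ω_d = ω_n√(1−ζ²) = 46200 rad/s. t_p = π/ω_d = 0.0000681 s.

t_p ≈ 0.0000681 s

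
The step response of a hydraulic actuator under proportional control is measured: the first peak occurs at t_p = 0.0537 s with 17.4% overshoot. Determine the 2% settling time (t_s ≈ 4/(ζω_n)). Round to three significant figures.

The overshoot fixes ζ = −ln(OS)/√(π²+ln²(OS)) = 0.486.
From t_p = π/ω_d, ω_d = π/0.0537 = 58.5 rad/s, so ω_n = ω_d/√(1−ζ²) = 67.0 rad/s.
t_s ≈ 4/(ζω_n) = 4/(0.486·67.0) = 0.123 s.

t_s ≈ 0.123 s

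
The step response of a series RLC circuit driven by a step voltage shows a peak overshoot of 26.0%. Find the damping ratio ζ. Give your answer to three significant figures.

Inverting the overshoot relation: ζ = |ln 0.260|/√(π² + ln²0.260) = 0.394.

ζ ≈ 0.394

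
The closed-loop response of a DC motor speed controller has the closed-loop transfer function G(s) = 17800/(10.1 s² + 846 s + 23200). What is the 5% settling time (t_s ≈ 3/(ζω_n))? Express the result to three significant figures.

t_s ≈ 0.0716 s

Dividing through by 10.1: denominator becomes s² + 83.76 s + 2297.
So ω_n = √2297 = 47.9 rad/s and ζ = 83.76/(2·47.9) = 0.874.
t_s ≈ 3/(ζω_n) = 0.0716 s.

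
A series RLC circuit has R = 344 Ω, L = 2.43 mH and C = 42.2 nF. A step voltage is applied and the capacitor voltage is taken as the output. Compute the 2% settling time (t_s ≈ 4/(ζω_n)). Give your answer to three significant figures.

For a series RLC circuit (capacitor voltage as output), ω_n = 1/√(LC) = 1/√(2.43 mH · 42.2 nF) = 98800 rad/s.
ζ = (R/2)·√(C/L) = (344/2)·√(42.2 nF/2.43 mH) = 0.717.
t_s ≈ 4/(ζω_n) = 0.0000565 s.

t_s ≈ 0.0000565 s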